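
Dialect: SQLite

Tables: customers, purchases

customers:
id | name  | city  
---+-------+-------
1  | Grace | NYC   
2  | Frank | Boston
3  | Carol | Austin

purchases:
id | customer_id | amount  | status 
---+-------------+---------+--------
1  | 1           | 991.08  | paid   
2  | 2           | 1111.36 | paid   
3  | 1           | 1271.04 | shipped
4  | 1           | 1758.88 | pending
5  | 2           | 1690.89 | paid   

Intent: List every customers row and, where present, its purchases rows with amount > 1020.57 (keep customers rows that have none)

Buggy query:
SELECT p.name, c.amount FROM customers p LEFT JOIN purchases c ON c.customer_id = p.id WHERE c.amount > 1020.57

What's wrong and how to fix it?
Bug: A WHERE condition on the right-hand table after LEFT JOIN drops unmatched parents

Fix: Put 'c.amount > 1020.57' in the JOIN's ON clause instead of WHERE

Corrected query:
SELECT p.name, c.amount FROM customers p LEFT JOIN purchases c ON c.customer_id = p.id AND c.amount > 1020.57

Result:
name  | amount 
------+--------
Grace | 1271.04
Grace | 1758.88
Frank | 1111.36
Frank | 1690.89
Carol | NULL   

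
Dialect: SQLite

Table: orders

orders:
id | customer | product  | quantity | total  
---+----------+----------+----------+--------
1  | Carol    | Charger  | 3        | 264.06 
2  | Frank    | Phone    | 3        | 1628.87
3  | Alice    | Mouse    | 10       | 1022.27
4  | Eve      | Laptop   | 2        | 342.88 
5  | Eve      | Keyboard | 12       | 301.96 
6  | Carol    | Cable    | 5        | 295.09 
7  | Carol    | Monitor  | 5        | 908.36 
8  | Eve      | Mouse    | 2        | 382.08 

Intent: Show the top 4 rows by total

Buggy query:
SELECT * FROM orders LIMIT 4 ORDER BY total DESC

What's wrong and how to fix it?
Bug: LIMIT must come after ORDER BY

Fix: Swap the clauses: ORDER BY first, then LIMIT

Corrected query:
SELECT * FROM orders ORDER BY total DESC LIMIT 4

Result:
id | customer | product | quantity | total  
---+----------+---------+----------+--------
2  | Frank    | Phone   | 3        | 1628.87
3  | Alice    | Mouse   | 10       | 1022.27
7  | Carol    | Monitor | 5        | 908.36 
8  | Eve      | Mouse   | 2        | 382.08 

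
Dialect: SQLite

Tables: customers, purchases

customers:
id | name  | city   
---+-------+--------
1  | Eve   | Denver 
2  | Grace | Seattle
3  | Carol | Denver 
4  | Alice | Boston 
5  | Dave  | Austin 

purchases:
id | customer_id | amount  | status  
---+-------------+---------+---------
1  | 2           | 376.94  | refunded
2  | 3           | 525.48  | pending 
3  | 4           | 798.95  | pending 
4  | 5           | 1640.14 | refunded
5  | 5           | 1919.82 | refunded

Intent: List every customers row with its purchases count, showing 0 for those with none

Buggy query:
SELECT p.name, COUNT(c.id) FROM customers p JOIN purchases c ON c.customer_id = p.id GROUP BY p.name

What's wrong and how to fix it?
Bug: INNER JOIN drops customers rows that have no matching purchases rows

Fix: Switch to LEFT JOIN to retain unmatched parent rows

Corrected query:
SELECT p.name, COUNT(c.id) FROM customers p LEFT JOIN purchases c ON c.customer_id = p.id GROUP BY p.name

Result:
name  | COUNT(c.id)
------+------------
Alice | 1          
Carol | 1          
Dave  | 2          
Eve   | 0          
Grace | 1          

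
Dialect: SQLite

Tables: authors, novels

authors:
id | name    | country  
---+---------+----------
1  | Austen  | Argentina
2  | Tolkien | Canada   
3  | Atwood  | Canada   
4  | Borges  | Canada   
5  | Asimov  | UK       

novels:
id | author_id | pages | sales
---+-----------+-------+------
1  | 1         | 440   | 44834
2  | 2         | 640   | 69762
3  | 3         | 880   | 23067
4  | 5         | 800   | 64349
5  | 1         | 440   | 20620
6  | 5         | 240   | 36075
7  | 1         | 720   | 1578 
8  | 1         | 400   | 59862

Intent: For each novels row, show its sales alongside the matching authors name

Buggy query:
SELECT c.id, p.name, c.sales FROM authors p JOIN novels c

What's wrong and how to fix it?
Bug: Missing join condition: each novels row is matched to all authors rows instead of just its own

Fix: Add ON c.author_id = p.id to the JOIN

Corrected query:
SELECT c.id, p.name, c.sales FROM authors p JOIN novels c ON c.author_id = p.id

Result:
id | name    | sales
---+---------+------
1  | Austen  | 44834
2  | Tolkien | 69762
3  | Atwood  | 23067
4  | Asimov  | 64349
5  | Austen  | 20620
6  | Asimov  | 36075
7  | Austen  | 1578 
8  | Austen  | 59862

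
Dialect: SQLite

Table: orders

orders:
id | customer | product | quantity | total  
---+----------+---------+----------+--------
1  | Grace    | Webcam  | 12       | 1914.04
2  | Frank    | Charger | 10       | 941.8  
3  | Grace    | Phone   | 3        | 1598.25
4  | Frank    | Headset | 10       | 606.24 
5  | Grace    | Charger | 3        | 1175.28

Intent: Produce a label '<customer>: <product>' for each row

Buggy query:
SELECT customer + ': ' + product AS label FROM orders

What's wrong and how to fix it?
Bug: '+' is numeric addition; on text columns SQLite converts them to 0 instead of concatenating

Fix: Use the || operator for string concatenation

Corrected query:
SELECT customer || ': ' || product AS label FROM orders

Result:
label         
--------------
Grace: Webcam 
Frank: Charger
Grace: Phone  
Frank: Headset
Grace: Charger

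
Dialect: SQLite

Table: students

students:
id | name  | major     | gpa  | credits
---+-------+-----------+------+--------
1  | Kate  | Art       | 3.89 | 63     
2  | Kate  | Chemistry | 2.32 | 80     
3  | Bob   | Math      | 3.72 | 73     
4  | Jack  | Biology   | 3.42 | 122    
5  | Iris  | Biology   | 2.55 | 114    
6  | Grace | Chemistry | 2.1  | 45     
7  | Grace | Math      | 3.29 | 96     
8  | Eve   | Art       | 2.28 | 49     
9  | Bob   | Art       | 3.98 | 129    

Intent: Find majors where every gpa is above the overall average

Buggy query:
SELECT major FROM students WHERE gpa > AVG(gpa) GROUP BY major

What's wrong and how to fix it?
Bug: WHERE evaluates per row before aggregation, so AVG() is unavailable

Fix: Compute the overall average in a scalar subquery and compare each group's MIN against it in HAVING

Corrected query:
SELECT major FROM students GROUP BY major HAVING MIN(gpa) > (SELECT AVG(gpa) FROM students)

Result:
major
-----
Math 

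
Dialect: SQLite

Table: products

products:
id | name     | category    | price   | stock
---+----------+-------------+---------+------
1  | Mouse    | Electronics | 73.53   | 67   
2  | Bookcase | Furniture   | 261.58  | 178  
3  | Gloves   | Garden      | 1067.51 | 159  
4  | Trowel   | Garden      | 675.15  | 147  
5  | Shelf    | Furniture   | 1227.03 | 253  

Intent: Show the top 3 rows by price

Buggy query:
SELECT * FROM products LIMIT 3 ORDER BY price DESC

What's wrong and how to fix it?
Bug: LIMIT must come after ORDER BY

Fix: Sort with ORDER BY, then apply LIMIT

Corrected query:
SELECT * FROM products ORDER BY price DESC LIMIT 3

Result:
id | name   | category  | price   | stock
---+--------+-----------+---------+------
5  | Shelf  | Furniture | 1227.03 | 253  
3  | Gloves | Garden    | 1067.51 | 159  
4  | Trowel | Garden    | 675.15  | 147  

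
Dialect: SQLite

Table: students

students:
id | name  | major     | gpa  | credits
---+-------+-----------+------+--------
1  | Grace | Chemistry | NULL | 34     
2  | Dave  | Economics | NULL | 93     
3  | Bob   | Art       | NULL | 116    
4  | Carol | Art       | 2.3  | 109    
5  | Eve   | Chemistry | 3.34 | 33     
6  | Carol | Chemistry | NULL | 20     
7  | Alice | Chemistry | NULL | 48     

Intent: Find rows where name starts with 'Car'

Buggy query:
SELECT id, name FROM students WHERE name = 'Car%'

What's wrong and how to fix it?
Bug: Wildcards only work with LIKE; '=' treats '%' as a literal character

Fix: Use LIKE for wildcard pattern matching

Corrected query:
SELECT id, name FROM students WHERE name LIKE 'Car%'

Result:
id | name 
---+------
4  | Carol
6  | Carol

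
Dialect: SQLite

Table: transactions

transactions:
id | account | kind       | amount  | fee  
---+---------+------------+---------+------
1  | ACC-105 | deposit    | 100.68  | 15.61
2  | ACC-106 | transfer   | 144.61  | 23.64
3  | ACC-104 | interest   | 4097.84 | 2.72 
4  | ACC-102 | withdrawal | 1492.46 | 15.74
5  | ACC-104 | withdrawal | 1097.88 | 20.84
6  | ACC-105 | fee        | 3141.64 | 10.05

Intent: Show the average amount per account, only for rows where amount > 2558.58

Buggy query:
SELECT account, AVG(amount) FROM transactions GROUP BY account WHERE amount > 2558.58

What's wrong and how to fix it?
Bug: Row-level WHERE must come before GROUP BY in the clause order

Fix: Move the WHERE clause before GROUP BY

Corrected query:
SELECT account, AVG(amount) FROM transactions WHERE amount > 2558.58 GROUP BY account

Result:
account | AVG(amount)
--------+------------
ACC-104 | 4097.84    
ACC-105 | 3141.64    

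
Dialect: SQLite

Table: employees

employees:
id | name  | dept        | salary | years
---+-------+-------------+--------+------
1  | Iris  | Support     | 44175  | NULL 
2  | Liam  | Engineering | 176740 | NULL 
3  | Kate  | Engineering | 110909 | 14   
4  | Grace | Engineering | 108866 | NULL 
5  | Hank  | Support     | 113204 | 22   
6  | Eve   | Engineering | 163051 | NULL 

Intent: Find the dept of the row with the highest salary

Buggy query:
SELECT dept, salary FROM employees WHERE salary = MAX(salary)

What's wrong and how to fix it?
Bug: WHERE is evaluated per row; an aggregate over the whole table isn't defined there

Fix: Use a subquery: WHERE salary = (SELECT MAX(salary) FROM employees)

Corrected query:
SELECT dept, salary FROM employees WHERE salary = (SELECT MAX(salary) FROM employees)

Result:
dept        | salary
------------+-------
Engineering | 176740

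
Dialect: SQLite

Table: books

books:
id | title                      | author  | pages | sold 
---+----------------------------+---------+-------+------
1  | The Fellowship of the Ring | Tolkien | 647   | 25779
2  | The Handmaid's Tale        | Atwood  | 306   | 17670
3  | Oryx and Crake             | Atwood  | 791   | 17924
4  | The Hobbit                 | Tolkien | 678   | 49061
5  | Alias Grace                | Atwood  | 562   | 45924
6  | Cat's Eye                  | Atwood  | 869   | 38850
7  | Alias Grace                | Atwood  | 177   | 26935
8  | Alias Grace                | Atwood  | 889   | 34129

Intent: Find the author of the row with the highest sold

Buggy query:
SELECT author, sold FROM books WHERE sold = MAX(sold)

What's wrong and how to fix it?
Bug: MAX(sold) is an aggregate and cannot be used directly in WHERE

Fix: Use a subquery: WHERE sold = (SELECT MAX(sold) FROM books)

Corrected query:
SELECT author, sold FROM books WHERE sold = (SELECT MAX(sold) FROM books)

Result:
author  | sold 
--------+------
Tolkien | 49061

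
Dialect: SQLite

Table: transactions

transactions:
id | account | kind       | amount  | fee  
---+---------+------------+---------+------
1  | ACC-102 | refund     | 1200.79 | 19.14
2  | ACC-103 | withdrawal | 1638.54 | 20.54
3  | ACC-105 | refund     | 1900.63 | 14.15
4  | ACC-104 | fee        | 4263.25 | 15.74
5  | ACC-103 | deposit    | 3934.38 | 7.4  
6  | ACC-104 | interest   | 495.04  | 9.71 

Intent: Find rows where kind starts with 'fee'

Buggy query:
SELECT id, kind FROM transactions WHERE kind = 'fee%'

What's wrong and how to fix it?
Bug: '=' compares the literal string including the % character; pattern matching needs LIKE

Fix: Replace '=' with LIKE so 'fee%' is treated as a pattern

Corrected query:
SELECT id, kind FROM transactions WHERE kind LIKE 'fee%'

Result:
id | kind
---+-----
4  | fee 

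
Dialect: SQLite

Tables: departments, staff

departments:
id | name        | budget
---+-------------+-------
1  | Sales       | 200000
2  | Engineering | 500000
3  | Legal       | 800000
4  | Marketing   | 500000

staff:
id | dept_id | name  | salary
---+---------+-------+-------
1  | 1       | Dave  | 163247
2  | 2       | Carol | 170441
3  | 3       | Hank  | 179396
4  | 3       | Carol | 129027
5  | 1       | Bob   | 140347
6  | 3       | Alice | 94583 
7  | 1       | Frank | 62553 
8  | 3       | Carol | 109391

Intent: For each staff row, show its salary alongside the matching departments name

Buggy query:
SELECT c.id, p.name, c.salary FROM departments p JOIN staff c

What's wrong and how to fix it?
Bug: JOIN with no ON clause produces a cartesian product; every staff row pairs with every departments row

Fix: Specify the join condition linking the foreign key to the parent id

Corrected query:
SELECT c.id, p.name, c.salary FROM departments p JOIN staff c ON c.dept_id = p.id

Result:
id | name        | salary
---+-------------+-------
1  | Sales       | 163247
2  | Engineering | 170441
3  | Legal       | 179396
4  | Legal       | 129027
5  | Sales       | 140347
6  | Legal       | 94583 
7  | Sales       | 62553 
8  | Legal       | 109391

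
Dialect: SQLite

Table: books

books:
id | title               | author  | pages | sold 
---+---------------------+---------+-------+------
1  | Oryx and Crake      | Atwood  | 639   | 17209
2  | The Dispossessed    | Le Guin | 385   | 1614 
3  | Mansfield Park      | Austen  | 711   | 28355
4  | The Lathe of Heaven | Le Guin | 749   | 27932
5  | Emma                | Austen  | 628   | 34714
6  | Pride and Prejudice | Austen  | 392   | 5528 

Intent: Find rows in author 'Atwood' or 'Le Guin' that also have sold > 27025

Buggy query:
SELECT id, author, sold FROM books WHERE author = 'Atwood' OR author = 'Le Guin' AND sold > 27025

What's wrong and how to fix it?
Bug: AND binds tighter than OR, so this parses as author = 'Atwood' OR (author = 'Le Guin' AND sold > 27025)

Fix: Group the OR with parentheses (or use IN), then AND the threshold

Corrected query:
SELECT id, author, sold FROM books WHERE (author = 'Atwood' OR author = 'Le Guin') AND sold > 27025

Result:
id | author  | sold 
---+---------+------
4  | Le Guin | 27932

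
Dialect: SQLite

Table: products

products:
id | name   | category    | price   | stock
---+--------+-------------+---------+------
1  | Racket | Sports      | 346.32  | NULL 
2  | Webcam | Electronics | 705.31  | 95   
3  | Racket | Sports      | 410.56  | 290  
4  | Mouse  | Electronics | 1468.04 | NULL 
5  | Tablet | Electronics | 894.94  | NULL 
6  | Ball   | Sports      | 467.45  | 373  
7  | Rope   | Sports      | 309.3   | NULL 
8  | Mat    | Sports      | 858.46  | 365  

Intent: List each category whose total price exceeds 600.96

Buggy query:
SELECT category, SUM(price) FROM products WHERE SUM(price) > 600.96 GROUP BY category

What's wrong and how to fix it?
Bug: Aggregate functions cannot appear in a WHERE clause

Fix: Use HAVING (which filters groups after aggregation) instead of WHERE

Corrected query:
SELECT category, SUM(price) FROM products GROUP BY category HAVING SUM(price) > 600.96

Result:
category    | SUM(price)
------------+-----------
Electronics | 3068.29   
Sports      | 2392.09   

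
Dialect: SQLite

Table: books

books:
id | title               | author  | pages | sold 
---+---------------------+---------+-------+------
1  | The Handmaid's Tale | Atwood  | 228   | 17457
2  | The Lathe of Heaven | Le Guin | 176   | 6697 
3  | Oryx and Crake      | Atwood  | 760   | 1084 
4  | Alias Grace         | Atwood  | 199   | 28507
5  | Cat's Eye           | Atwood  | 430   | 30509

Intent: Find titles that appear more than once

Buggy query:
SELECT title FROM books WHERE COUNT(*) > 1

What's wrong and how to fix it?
Bug: COUNT(*) is an aggregate and cannot be used in WHERE

Fix: Group first, then use HAVING for the count condition

Corrected query:
SELECT title FROM books GROUP BY title HAVING COUNT(*) > 1

Result:
(no rows)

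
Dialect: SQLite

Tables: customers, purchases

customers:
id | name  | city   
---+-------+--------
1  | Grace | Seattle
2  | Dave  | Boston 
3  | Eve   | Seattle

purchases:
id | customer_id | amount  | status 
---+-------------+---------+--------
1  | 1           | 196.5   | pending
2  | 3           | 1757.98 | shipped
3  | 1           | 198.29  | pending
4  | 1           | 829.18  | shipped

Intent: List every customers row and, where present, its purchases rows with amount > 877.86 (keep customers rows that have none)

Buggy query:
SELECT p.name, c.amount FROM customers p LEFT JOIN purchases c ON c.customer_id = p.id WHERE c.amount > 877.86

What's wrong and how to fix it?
Bug: A WHERE condition on the right-hand table after LEFT JOIN drops unmatched parents

Fix: Put 'c.amount > 877.86' in the JOIN's ON clause instead of WHERE

Corrected query:
SELECT p.name, c.amount FROM customers p LEFT JOIN purchases c ON c.customer_id = p.id AND c.amount > 877.86

Result:
name  | amount 
------+--------
Grace | NULL   
Dave  | NULL   
Eve   | 1757.98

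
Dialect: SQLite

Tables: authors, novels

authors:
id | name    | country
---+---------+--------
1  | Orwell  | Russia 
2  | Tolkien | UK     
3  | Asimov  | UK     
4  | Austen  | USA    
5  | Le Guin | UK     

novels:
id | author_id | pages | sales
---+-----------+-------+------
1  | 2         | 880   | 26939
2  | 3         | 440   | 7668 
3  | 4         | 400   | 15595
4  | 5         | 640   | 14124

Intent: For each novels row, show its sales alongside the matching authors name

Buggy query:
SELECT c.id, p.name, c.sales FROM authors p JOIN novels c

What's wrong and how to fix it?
Bug: Missing join condition: each novels row is matched to all authors rows instead of just its own

Fix: Specify the join condition linking the foreign key to the parent id

Corrected query:
SELECT c.id, p.name, c.sales FROM authors p JOIN novels c ON c.author_id = p.id

Result:
id | name    | sales
---+---------+------
1  | Tolkien | 26939
2  | Asimov  | 7668 
3  | Austen  | 15595
4  | Le Guin | 14124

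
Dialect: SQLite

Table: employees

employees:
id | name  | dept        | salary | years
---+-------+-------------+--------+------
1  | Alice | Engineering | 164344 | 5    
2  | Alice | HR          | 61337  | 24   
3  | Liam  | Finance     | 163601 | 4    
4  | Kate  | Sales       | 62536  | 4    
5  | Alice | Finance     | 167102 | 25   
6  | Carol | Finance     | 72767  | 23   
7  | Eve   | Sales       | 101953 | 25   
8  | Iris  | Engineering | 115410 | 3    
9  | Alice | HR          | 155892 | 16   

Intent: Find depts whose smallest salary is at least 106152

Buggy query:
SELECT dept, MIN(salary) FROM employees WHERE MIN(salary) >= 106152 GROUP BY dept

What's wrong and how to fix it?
Bug: Aggregates like MIN are computed per group after WHERE runs

Fix: Use HAVING for the per-group MIN condition

Corrected query:
SELECT dept, MIN(salary) FROM employees GROUP BY dept HAVING MIN(salary) >= 106152

Result:
dept        | MIN(salary)
------------+------------
Engineering | 115410     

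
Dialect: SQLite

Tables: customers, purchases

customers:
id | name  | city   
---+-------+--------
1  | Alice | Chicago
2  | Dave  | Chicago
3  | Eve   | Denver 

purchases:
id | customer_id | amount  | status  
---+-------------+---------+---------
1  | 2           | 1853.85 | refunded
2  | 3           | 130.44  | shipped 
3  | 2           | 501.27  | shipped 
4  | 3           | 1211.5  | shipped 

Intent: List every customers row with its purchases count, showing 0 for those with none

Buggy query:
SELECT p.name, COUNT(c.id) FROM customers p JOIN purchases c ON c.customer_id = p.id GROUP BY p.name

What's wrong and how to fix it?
Bug: INNER JOIN drops customers rows that have no matching purchases rows

Fix: Use LEFT JOIN so parents without children still appear (COUNT(c.id) gives 0)

Corrected query:
SELECT p.name, COUNT(c.id) FROM customers p LEFT JOIN purchases c ON c.customer_id = p.id GROUP BY p.name

Result:
name  | COUNT(c.id)
------+------------
Alice | 0          
Dave  | 2          
Eve   | 2          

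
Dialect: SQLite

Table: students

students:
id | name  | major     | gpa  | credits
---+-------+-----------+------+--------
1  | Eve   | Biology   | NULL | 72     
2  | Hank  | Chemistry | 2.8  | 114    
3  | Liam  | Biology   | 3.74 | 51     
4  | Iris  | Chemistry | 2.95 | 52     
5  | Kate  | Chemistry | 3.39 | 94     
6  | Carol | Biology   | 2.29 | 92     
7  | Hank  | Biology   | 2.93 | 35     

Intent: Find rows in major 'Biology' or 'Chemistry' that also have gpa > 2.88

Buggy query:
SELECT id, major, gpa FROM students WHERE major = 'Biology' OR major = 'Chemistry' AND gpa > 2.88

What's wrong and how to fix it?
Bug: AND binds tighter than OR, so this parses as major = 'Biology' OR (major = 'Chemistry' AND gpa > 2.88)

Fix: Group the OR with parentheses (or use IN), then AND the threshold

Corrected query:
SELECT id, major, gpa FROM students WHERE (major = 'Biology' OR major = 'Chemistry') AND gpa > 2.88

Result:
id | major     | gpa 
---+-----------+-----
3  | Biology   | 3.74
4  | Chemistry | 2.95
5  | Chemistry | 3.39
7  | Biology   | 2.93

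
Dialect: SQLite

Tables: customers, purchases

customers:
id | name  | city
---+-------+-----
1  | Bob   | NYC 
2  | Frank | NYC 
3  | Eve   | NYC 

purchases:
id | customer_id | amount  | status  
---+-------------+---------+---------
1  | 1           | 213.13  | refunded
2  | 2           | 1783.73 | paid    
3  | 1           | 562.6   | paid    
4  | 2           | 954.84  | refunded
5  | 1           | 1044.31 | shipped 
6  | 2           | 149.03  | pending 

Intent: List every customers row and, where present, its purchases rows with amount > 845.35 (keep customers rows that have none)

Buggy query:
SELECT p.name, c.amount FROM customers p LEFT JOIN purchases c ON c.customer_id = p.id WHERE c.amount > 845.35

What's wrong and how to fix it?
Bug: A WHERE condition on the right-hand table after LEFT JOIN drops unmatched parents

Fix: Put 'c.amount > 845.35' in the JOIN's ON clause instead of WHERE

Corrected query:
SELECT p.name, c.amount FROM customers p LEFT JOIN purchases c ON c.customer_id = p.id AND c.amount > 845.35

Result:
name  | amount 
------+--------
Bob   | 1044.31
Frank | 954.84 
Frank | 1783.73
Eve   | NULL   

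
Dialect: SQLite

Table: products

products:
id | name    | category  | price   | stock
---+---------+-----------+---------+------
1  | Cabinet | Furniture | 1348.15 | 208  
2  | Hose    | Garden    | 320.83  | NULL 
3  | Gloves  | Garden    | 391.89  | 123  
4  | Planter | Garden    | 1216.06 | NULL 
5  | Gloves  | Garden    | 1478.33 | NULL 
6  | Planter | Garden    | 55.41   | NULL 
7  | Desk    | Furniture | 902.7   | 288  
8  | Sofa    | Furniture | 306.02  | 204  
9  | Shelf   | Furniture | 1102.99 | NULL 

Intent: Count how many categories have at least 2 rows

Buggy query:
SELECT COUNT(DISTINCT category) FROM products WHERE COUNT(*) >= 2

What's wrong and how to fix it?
Bug: COUNT(*) cannot appear in WHERE; the per-group count doesn't exist yet

Fix: Use a subquery that GROUPs and filters with HAVING, then count its rows

Corrected query:
SELECT COUNT(*) FROM (SELECT category FROM products GROUP BY category HAVING COUNT(*) >= 2)

Result:
COUNT(*)
--------
2       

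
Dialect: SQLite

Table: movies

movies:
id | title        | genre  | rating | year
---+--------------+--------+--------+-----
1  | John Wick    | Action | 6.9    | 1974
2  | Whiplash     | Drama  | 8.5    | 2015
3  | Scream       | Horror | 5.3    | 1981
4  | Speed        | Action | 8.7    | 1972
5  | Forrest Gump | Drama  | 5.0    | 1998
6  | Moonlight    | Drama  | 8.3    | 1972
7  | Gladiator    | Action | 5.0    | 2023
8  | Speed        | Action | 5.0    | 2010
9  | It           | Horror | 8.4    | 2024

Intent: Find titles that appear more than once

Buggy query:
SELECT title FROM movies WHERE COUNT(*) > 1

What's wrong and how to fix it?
Bug: COUNT(*) is an aggregate and cannot be used in WHERE

Fix: GROUP BY title, then filter groups with HAVING COUNT(*) > 1

Corrected query:
SELECT title FROM movies GROUP BY title HAVING COUNT(*) > 1

Result:
title
-----
Speed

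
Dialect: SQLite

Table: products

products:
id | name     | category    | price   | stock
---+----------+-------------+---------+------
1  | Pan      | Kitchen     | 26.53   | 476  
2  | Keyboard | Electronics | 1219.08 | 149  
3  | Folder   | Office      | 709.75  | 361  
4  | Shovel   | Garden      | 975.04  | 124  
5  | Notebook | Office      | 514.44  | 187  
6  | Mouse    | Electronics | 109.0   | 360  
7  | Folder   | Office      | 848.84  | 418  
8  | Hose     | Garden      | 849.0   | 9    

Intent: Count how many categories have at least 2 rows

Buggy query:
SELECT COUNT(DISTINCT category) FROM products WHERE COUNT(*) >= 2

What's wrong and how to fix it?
Bug: COUNT(*) cannot appear in WHERE; the per-group count doesn't exist yet

Fix: Use a subquery that GROUPs and filters with HAVING, then count its rows

Corrected query:
SELECT COUNT(*) FROM (SELECT category FROM products GROUP BY category HAVING COUNT(*) >= 2)

Result:
COUNT(*)
--------
3       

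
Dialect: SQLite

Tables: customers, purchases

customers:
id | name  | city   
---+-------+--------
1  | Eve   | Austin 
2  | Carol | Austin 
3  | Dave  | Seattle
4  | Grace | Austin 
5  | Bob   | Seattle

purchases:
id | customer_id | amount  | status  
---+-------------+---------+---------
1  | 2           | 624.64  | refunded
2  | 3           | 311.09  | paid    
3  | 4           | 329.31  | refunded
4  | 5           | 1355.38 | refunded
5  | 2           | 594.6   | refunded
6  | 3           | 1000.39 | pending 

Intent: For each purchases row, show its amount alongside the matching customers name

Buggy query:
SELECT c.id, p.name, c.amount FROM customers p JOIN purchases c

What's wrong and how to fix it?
Bug: JOIN with no ON clause produces a cartesian product; every purchases row pairs with every customers row

Fix: Specify the join condition linking the foreign key to the parent id

Corrected query:
SELECT c.id, p.name, c.amount FROM customers p JOIN purchases c ON c.customer_id = p.id

Result:
id | name  | amount 
---+-------+--------
1  | Carol | 624.64 
2  | Dave  | 311.09 
3  | Grace | 329.31 
4  | Bob   | 1355.38
5  | Carol | 594.6  
6  | Dave  | 1000.39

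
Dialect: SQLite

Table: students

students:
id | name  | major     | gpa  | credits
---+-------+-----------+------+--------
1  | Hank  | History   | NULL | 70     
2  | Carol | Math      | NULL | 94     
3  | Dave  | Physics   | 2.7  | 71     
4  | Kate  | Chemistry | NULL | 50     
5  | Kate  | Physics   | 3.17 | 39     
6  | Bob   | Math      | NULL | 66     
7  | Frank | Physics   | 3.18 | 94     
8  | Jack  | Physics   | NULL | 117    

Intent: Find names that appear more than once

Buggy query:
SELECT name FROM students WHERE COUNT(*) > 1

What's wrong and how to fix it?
Bug: WHERE can't reference COUNT(*); aggregates are computed after WHERE

Fix: GROUP BY name, then filter groups with HAVING COUNT(*) > 1

Corrected query:
SELECT name FROM students GROUP BY name HAVING COUNT(*) > 1

Result:
name
----
Kate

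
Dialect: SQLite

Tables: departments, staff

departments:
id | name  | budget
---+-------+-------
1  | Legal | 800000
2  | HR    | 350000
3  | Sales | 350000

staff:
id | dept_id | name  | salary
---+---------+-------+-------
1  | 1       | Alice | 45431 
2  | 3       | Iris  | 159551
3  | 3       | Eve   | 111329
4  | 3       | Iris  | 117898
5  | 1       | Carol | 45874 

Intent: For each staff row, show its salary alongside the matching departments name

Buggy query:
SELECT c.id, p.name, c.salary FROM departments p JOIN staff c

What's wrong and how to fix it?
Bug: JOIN with no ON clause produces a cartesian product; every staff row pairs with every departments row

Fix: Specify the join condition linking the foreign key to the parent id

Corrected query:
SELECT c.id, p.name, c.salary FROM departments p JOIN staff c ON c.dept_id = p.id

Result:
id | name  | salary
---+-------+-------
1  | Legal | 45431 
2  | Sales | 159551
3  | Sales | 111329
4  | Sales | 117898
5  | Legal | 45874 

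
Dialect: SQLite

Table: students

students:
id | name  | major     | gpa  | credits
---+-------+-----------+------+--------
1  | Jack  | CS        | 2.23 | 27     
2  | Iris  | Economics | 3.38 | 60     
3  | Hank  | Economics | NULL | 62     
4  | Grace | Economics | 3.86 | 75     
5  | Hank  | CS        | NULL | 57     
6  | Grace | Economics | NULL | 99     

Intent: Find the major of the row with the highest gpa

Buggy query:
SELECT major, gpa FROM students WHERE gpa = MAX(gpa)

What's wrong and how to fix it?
Bug: MAX(gpa) is an aggregate and cannot be used directly in WHERE

Fix: Use a subquery: WHERE gpa = (SELECT MAX(gpa) FROM students)

Corrected query:
SELECT major, gpa FROM students WHERE gpa = (SELECT MAX(gpa) FROM students)

Result:
major     | gpa 
----------+-----
Economics | 3.86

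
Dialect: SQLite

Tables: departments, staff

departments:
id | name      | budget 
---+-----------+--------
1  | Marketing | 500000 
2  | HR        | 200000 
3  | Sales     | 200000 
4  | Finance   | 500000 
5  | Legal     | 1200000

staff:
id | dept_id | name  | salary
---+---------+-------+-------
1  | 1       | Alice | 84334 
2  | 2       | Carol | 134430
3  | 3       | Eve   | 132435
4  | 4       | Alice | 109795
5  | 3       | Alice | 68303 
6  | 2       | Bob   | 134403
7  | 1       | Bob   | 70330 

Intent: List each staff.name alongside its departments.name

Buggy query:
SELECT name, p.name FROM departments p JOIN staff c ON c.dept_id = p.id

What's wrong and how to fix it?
Bug: 'name' exists in both joined tables, so the database can't tell which one is meant

Fix: Prefix ambiguous columns with the table alias

Corrected query:
SELECT c.name, p.name FROM departments p JOIN staff c ON c.dept_id = p.id

Result:
name  | name     
------+----------
Alice | Marketing
Carol | HR       
Eve   | Sales    
Alice | Finance  
Alice | Sales    
Bob   | HR       
Bob   | Marketing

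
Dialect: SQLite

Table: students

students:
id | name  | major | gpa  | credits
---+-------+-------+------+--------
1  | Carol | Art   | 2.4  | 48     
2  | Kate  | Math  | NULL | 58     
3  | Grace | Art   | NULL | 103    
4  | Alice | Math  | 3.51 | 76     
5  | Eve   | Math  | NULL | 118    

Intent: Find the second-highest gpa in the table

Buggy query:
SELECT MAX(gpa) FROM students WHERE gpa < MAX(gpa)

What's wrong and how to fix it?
Bug: The inner MAX is an aggregate inside WHERE, which is not allowed

Fix: Put the inner MAX in a scalar subquery

Corrected query:
SELECT MAX(gpa) FROM students WHERE gpa < (SELECT MAX(gpa) FROM students)

Result:
MAX(gpa)
--------
2.4     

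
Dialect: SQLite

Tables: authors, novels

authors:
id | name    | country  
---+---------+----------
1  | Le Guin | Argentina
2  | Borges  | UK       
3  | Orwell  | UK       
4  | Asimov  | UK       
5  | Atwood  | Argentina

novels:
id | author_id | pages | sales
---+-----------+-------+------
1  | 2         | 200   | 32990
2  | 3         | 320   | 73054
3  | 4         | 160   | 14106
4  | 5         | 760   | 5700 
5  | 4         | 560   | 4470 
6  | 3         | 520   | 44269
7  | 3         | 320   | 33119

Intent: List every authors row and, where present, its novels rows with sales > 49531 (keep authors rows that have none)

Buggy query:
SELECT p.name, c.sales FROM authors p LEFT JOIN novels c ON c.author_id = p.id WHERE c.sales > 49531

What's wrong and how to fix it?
Bug: Filtering c.sales in WHERE discards the NULL rows produced by LEFT JOIN, turning it into an inner join

Fix: Move the right-table condition into the ON clause so unmatched parents are kept

Corrected query:
SELECT p.name, c.sales FROM authors p LEFT JOIN novels c ON c.author_id = p.id AND c.sales > 49531

Result:
name    | sales
--------+------
Le Guin | NULL 
Borges  | NULL 
Orwell  | 73054
Asimov  | NULL 
Atwood  | NULL 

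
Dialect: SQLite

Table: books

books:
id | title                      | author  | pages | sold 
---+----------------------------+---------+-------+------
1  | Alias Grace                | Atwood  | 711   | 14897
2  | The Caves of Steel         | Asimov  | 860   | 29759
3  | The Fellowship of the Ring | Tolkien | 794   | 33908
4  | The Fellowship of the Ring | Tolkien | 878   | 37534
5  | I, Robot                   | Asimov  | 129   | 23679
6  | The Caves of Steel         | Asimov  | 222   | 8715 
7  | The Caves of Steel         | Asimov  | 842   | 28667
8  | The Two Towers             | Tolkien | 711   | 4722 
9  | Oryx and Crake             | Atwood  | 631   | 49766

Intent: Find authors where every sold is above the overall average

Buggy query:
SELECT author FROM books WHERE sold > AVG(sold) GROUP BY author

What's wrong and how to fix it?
Bug: AVG() is an aggregate; it can't sit directly in WHERE

Fix: Compute the overall average in a scalar subquery and compare each group's MIN against it in HAVING

Corrected query:
SELECT author FROM books GROUP BY author HAVING MIN(sold) > (SELECT AVG(sold) FROM books)

Result:
(no rows)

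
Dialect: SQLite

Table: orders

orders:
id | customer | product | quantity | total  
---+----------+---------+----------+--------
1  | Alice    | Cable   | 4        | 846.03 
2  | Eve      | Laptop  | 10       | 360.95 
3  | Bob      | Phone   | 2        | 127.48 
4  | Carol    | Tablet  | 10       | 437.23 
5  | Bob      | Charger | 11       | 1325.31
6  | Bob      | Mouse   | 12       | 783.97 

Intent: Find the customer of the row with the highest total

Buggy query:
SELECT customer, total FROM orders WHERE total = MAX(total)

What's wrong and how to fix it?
Bug: MAX(total) is an aggregate and cannot be used directly in WHERE

Fix: Wrap MAX in a scalar subquery so WHERE compares against a single value

Corrected query:
SELECT customer, total FROM orders WHERE total = (SELECT MAX(total) FROM orders)

Result:
customer | total  
---------+--------
Bob      | 1325.31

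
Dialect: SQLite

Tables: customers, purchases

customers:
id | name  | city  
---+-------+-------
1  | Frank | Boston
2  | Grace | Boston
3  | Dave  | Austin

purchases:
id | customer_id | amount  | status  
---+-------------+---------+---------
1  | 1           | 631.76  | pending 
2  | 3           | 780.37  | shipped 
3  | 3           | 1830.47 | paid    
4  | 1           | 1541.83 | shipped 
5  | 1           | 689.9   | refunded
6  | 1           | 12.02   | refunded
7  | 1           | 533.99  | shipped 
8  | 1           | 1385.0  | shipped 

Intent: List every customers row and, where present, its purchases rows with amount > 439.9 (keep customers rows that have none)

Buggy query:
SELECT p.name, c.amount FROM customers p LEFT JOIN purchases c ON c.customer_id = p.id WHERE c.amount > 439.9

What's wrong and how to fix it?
Bug: Filtering c.amount in WHERE discards the NULL rows produced by LEFT JOIN, turning it into an inner join

Fix: Put 'c.amount > 439.9' in the JOIN's ON clause instead of WHERE

Corrected query:
SELECT p.name, c.amount FROM customers p LEFT JOIN purchases c ON c.customer_id = p.id AND c.amount > 439.9

Result:
name  | amount 
------+--------
Frank | 533.99 
Frank | 631.76 
Frank | 689.9  
Frank | 1385   
Frank | 1541.83
Grace | NULL   
Dave  | 780.37 
Dave  | 1830.47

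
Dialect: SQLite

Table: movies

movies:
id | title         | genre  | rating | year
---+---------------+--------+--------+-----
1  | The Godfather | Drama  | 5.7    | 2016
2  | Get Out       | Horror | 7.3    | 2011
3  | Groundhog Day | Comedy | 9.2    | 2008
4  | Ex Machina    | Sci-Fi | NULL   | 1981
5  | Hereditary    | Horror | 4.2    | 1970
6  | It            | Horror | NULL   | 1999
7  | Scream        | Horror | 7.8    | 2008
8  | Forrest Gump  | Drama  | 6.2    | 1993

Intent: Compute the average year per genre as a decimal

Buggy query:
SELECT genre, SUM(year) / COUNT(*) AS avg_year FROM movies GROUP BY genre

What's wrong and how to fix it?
Bug: Both operands are integers, so '/' performs integer division and truncates

Fix: Cast one side to REAL so the division keeps the fractional part

Corrected query:
SELECT genre, SUM(year) * 1.0 / COUNT(*) AS avg_year FROM movies GROUP BY genre

Result:
genre  | avg_year
-------+---------
Comedy | 2008    
Drama  | 2004.5  
Horror | 1997    
Sci-Fi | 1981    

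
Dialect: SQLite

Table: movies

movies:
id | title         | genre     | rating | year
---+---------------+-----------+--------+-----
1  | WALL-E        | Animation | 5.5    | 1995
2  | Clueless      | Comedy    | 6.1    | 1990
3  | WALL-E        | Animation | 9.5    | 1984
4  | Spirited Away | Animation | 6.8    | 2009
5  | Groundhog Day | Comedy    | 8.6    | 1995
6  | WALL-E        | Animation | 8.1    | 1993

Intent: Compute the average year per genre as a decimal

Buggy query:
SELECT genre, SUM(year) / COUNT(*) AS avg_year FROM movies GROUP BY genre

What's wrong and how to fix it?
Bug: Both operands are integers, so '/' performs integer division and truncates

Fix: Cast one side to REAL so the division keeps the fractional part

Corrected query:
SELECT genre, SUM(year) * 1.0 / COUNT(*) AS avg_year FROM movies GROUP BY genre

Result:
genre     | avg_year
----------+---------
Animation | 1995.25 
Comedy    | 1992.5  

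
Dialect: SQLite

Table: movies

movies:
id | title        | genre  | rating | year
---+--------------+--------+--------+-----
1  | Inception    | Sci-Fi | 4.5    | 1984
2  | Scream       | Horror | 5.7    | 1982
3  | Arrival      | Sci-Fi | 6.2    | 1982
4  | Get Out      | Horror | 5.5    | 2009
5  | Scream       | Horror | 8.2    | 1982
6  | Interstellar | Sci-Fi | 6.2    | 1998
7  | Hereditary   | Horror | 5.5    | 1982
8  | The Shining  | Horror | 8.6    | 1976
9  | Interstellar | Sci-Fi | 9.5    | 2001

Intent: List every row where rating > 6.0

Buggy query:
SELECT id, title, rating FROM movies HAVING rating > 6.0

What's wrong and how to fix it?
Bug: This is a non-aggregate query (no GROUP BY, no aggregates), so in SQLite the HAVING clause is invalid here; a row-level condition belongs in WHERE

Fix: Use WHERE for row-level filtering

Corrected query:
SELECT id, title, rating FROM movies WHERE rating > 6.0

Result:
id | title        | rating
---+--------------+-------
3  | Arrival      | 6.2   
5  | Scream       | 8.2   
6  | Interstellar | 6.2   
8  | The Shining  | 8.6   
9  | Interstellar | 9.5   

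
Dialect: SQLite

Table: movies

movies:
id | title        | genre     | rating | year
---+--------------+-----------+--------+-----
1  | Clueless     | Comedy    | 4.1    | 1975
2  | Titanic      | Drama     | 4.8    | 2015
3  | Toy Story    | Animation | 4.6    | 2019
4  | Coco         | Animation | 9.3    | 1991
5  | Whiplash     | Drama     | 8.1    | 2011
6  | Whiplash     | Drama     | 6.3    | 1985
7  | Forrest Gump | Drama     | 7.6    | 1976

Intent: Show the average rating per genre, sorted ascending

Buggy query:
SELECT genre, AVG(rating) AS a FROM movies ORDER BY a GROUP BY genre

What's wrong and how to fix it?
Bug: ORDER BY appears before GROUP BY; SQL clause order requires GROUP BY first

Fix: Move ORDER BY to the end, after GROUP BY

Corrected query:
SELECT genre, AVG(rating) AS a FROM movies GROUP BY genre ORDER BY a

Result:
genre     | a   
----------+-----
Comedy    | 4.1 
Drama     | 6.7 
Animation | 6.95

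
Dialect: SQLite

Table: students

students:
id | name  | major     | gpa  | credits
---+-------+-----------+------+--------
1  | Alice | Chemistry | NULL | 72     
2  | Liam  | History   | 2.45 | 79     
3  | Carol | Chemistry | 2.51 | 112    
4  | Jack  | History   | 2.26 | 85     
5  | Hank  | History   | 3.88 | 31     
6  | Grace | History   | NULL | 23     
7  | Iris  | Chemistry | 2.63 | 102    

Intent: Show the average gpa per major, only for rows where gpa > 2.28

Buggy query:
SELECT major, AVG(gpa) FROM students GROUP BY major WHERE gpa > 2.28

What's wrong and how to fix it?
Bug: Row-level WHERE must come before GROUP BY in the clause order

Fix: Place WHERE between FROM and GROUP BY

Corrected query:
SELECT major, AVG(gpa) FROM students WHERE gpa > 2.28 GROUP BY major

Result:
major     | AVG(gpa)
----------+---------
Chemistry | 2.57    
History   | 3.165   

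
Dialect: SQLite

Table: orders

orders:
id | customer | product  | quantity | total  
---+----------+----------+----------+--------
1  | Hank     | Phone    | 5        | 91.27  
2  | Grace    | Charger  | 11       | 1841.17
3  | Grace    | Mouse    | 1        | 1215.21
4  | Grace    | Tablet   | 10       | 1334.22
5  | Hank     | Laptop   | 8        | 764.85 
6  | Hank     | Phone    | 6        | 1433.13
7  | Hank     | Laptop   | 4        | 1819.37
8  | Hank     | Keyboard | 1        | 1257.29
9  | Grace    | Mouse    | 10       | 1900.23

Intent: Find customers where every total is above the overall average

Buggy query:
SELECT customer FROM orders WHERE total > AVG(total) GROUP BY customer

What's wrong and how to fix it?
Bug: AVG() is an aggregate; it can't sit directly in WHERE

Fix: Compute the overall average in a scalar subquery and compare each group's MIN against it in HAVING

Corrected query:
SELECT customer FROM orders GROUP BY customer HAVING MIN(total) > (SELECT AVG(total) FROM orders)

Result:
(no rows)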